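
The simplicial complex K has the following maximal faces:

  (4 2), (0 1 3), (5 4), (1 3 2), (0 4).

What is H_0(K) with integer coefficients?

H_0 ≅ Z.

We work with the vertex ordering 0 < 1 < 2 < 3 < 4 < 5. The simplices of K, each written with vertices in increasing order, are:

  0-simplices (6): [0], [1], [2], [3], [4], [5]
  1-simplices (8): [0,1], [0,3], [0,4], [1,2], [1,3], [2,3], [2,4], [4,5]
  2-simplices (2): [0,1,3], [1,2,3]

Hence C_0 ≅ Z^6, C_1 ≅ Z^8, C_2 ≅ Z^2.

The boundary map ∂_1: C_1 → C_0 is given by ∂[p,q] = [q] − [p]. For instance
  ∂[0,4] = [4] − [0].
The resulting 6×8 matrix has rank 5, and its Smith normal form has invariant factors (1,1,1,1,1).

Boundary ∂_2: C_2 → C_1 acts by ∂[p,q,r] = [q,r] − [p,r] + [p,q]. For instance
  ∂[0,1,3] = [1,3] − [0,3] + [0,1],
  ∂[1,2,3] = [2,3] − [1,3] + [1,2].
The resulting 8×2 matrix has rank 2, and its Smith normal form has invariant factors (1,1).

From H_k ≅ ker(∂_k) / im(∂_{k+1}) we obtain:

  H_0: rank C_0 − rank ∂_1 = 6 − 5 = 1, and the invariant factors of ∂_1 are all 1, so H_0 = Z.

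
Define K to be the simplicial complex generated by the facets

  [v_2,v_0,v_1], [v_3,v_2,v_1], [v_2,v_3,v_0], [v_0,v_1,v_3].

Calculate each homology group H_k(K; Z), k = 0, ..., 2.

Take the total order v_0 < v_1 < v_2 < v_3 on the vertex set. Then K (dimension 2) consists of the simplices:

  0-simplices (4): [v_0], [v_1], [v_2], [v_3]
  1-simplices (6): [v_0,v_1], [v_0,v_2], [v_0,v_3], [v_1,v_2], [v_1,v_3], [v_2,v_3]
  2-simplices (4): [v_0,v_1,v_2], [v_0,v_1,v_3], [v_0,v_2,v_3], [v_1,v_2,v_3]

Hence C_0 ≅ Z^4, C_1 ≅ Z^6, C_2 ≅ Z^4.

∂_1: C_1 → C_0 is given by ∂[p,q] = [q] − [p]. For instance
  ∂[v_0,v_1] = [v_1] − [v_0].
The 4×6 boundary matrix has rank 3 and Smith normal form diag(1,1,1).

The boundary map ∂_2: C_2 → C_1 sends each 2-simplex [p,q,r] to [q,r] − [p,r] + [p,q]. For instance
  ∂[v_0,v_2,v_3] = [v_2,v_3] − [v_0,v_3] + [v_0,v_2],
  ∂[v_0,v_1,v_2] = [v_1,v_2] − [v_0,v_2] + [v_0,v_1].
As a 6×4 matrix over Z this has rank 3, with invariant factors (1,1,1).

Reading off H_k = ker ∂_k / im ∂_{k+1}:

  H_0: rank C_0 − rank ∂_1 = 4 − 3 = 1, and the invariant factors of ∂_1 are all 1, so H_0 = Z.
  H_1: rank ker ∂_1 − rank ∂_2 = (6 − 3) − 3 = 0, and the invariant factors of ∂_2 are all 1, so H_1 = 0.
  H_2: rank ker ∂_2 − rank ∂_3 = (4 − 3) − 0 = 1, and there is no ∂_3, so H_2 = Z.

As a check, the Euler characteristic is 4 − 6 + 4 = 2, which agrees with 1 − 0 + 1 = 2.

H_0 = Z,  H_1 = 0,  H_2 = Z.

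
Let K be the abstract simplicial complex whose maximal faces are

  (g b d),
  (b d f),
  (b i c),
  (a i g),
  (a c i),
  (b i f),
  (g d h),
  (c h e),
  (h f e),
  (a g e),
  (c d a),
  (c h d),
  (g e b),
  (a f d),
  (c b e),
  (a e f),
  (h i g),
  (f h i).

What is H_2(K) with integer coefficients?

Order the vertices as a < b < c < d < e < f < g < h < i. Listing each simplex with vertices in this order, K has dimension 2 with simplices:

  0-simplices (9): a, b, c, d, e, f, g, h, i
  1-simplices (27): ac, ad, ae, af, ag, ai, bc, bd, be, bf, bg, bi, cd, ce, ch, ci, df, dg, dh, ef, eg, eh, fh, fi, gh, gi, hi
  2-simplices (18): acd, aci, adf, aef, aeg, agi, bce, bci, bdf, bdg, beg, bfi, cdh, ceh, dgh, efh, fhi, ghi

so the chain groups are C_0 ≅ Z^9, C_1 ≅ Z^27, C_2 ≅ Z^18.

Boundary ∂_1: C_1 → C_0 is given by ∂[p,q] = [q] − [p].
As a 9×27 matrix over Z this has rank 8, with invariant factors (1,1,1,1,1,1,1,1).

The boundary map ∂_2: C_2 → C_1 acts by ∂[p,q,r] = [q,r] − [p,r] + [p,q]. For instance
  ∂aeg = eg − ag + ae,
  ∂fhi = hi − fi + fh.
The resulting 27×18 matrix has rank 17, and its Smith normal form has invariant factors (1,1,1,1,1,1,1,1,1,1,1,1,1,1,1,1,1).

From H_k ≅ ker(∂_k) / im(∂_{k+1}) we obtain:

  H_2: rank ker ∂_2 − rank ∂_3 = (18 − 17) − 0 = 1, and there is no ∂_3, so H_2 ≅ Z.

H_2 = Z.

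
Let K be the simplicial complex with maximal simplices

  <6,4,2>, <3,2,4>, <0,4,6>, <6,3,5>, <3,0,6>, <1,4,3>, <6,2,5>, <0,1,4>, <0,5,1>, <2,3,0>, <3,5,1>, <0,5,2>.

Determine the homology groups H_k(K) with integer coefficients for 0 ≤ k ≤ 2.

Fix the vertex order 0 < 1 < 2 < 3 < 4 < 5 < 6 and write every simplex with vertices in increasing order. Then dim K = 2 and the simplices of K are:

  0-simplices (7): [0], [1], [2], [3], [4], [5], [6]
  1-simplices (18): [0,1], [0,2], [0,3], [0,4], [0,5], [0,6], [1,3], [1,4], [1,5], [2,3], [2,4], [2,5], [2,6], [3,4], [3,5], [3,6], [4,6], [5,6]
  2-simplices (12): [0,1,4], [0,1,5], [0,2,3], [0,2,5], [0,3,6], [0,4,6], [1,3,4], [1,3,5], [2,3,4], [2,4,6], [2,5,6], [3,5,6]

Hence C_0 ≅ Z^7, C_1 ≅ Z^18, C_2 ≅ Z^12.

∂_1: C_1 → C_0 is given by ∂[p,q] = [q] − [p].
The 7×18 boundary matrix has rank 6 and Smith normal form diag(1,1,1,1,1,1).

The boundary map ∂_2: C_2 → C_1 acts by ∂[p,q,r] = [q,r] − [p,r] + [p,q]. For instance
  ∂[3,5,6] = [5,6] − [3,6] + [3,5],
  ∂[0,4,6] = [4,6] − [0,6] + [0,4].
This gives a 18×12 integer matrix of rank 12; reducing to Smith normal form yields diagonal entries (1,1,1,1,1,1,1,1,1,1,1,2).

From H_k ≅ ker(∂_k) / im(∂_{k+1}) we obtain:

  H_0: rank C_0 − rank ∂_1 = 7 − 6 = 1, and the invariant factors of ∂_1 are all 1, so H_0 = Z.
  H_1: rank ker ∂_1 − rank ∂_2 = (18 − 6) − 12 = 0, and ∂_2 has invariant factor 2 > 1, so H_1 = Z/2Z.
  H_2: rank ker ∂_2 − rank ∂_3 = (12 − 12) − 0 = 0, and there is no ∂_3, so H_2 = 0.

H_0 ≅ Z,  H_1 ≅ Z/2Z,  H_2 = 0.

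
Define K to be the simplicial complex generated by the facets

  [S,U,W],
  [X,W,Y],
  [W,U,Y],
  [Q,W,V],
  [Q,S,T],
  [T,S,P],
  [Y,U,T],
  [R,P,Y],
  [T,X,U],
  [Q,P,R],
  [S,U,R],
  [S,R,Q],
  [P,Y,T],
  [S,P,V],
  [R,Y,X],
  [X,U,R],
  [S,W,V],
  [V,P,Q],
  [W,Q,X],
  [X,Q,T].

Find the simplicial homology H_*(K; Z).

Take the total order P < Q < R < S < T < U < V < W < X < Y on the vertex set. Then K (dimension 2) consists of the simplices:

  0-simplices (10): P, Q, R, S, T, U, V, W, X, Y
  1-simplices (30): PQ, PR, PS, PT, PV, PY, QR, QS, QT, QV, QW, QX, RS, RU, RX, RY, ST, SU, SV, SW, TU, TX, TY, UW, UX, UY, VW, WX, WY, XY
  2-simplices (20): PQR, PQV, PRY, PST, PSV, PTY, QRS, QST, QTX, QVW, QWX, RSU, RUX, RXY, SUW, SVW, TUX, TUY, UWY, WXY

giving chain groups C_0 ≅ Z^10, C_1 ≅ Z^30, C_2 ≅ Z^20.

Boundary ∂_1: C_1 → C_0 sends each edge [p,q] (with p < q) to q − p. For instance
  ∂RX = X − R.
The resulting 10×30 matrix has rank 9, and its Smith normal form has invariant factors (1,1,1,1,1,1,1,1,1).

Boundary ∂_2: C_2 → C_1 acts by ∂[p,q,r] = [q,r] − [p,r] + [p,q]. For instance
  ∂TUX = UX − TX + TU,
  ∂PQV = QV − PV + PQ.
The resulting 30×20 matrix has rank 20, and its Smith normal form has invariant factors (1,1,1,1,1,1,1,1,1,1,1,1,1,1,1,1,1,1,1,2).

Now H_k = ker ∂_k / im ∂_{k+1}, so:

  H_0: rank C_0 − rank ∂_1 = 10 − 9 = 1, and the invariant factors of ∂_1 are all 1, so H_0 ≅ Z.
  H_1: rank ker ∂_1 − rank ∂_2 = (30 − 9) − 20 = 1, and ∂_2 has invariant factor 2 > 1, so H_1 ≅ Z ⊕ Z/2.
  H_2: rank ker ∂_2 − rank ∂_3 = (20 − 20) − 0 = 0, and there is no ∂_3, so H_2 ≅ 0.

As a check, the Euler characteristic is 10 − 30 + 20 = 0, which agrees with 1 − 1 + 0 = 0.

H_0 ≅ Z,  H_1 ≅ Z ⊕ Z/2,  H_2 = 0.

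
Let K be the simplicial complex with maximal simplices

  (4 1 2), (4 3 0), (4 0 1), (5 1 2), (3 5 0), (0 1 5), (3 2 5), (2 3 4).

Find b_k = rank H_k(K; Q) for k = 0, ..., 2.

Order the vertices as 0 < 1 < 2 < 3 < 4 < 5. Listing each simplex with vertices in this order, K has dimension 2 with simplices:

  0-simplices (6): [0], [1], [2], [3], [4], [5]
  1-simplices (12): [0,1], [0,3], [0,4], [0,5], [1,2], [1,4], [1,5], [2,3], [2,4], [2,5], [3,4], [3,5]
  2-simplices (8): [0,1,4], [0,1,5], [0,3,4], [0,3,5], [1,2,4], [1,2,5], [2,3,4], [2,3,5]

giving chain groups C_0 ≅ Z^6, C_1 ≅ Z^12, C_2 ≅ Z^8.

∂_1: C_1 → C_0 is given by ∂[p,q] = [q] − [p].
This gives a 6×12 integer matrix of rank 5; reducing to Smith normal form yields diagonal entries (1,1,1,1,1).

The boundary map ∂_2: C_2 → C_1 sends each 2-simplex [p,q,r] to [q,r] − [p,r] + [p,q]. For instance
  ∂[1,2,4] = [2,4] − [1,4] + [1,2],
  ∂[0,1,4] = [1,4] − [0,4] + [0,1].
The resulting 12×8 matrix has rank 7, and its Smith normal form has invariant factors (1,1,1,1,1,1,1).

Now H_k = ker ∂_k / im ∂_{k+1}, so:

  H_0: rank C_0 − rank ∂_1 = 6 − 5 = 1, and the invariant factors of ∂_1 are all 1, so H_0 ≅ Z.
  H_1: rank ker ∂_1 − rank ∂_2 = (12 − 5) − 7 = 0, and the invariant factors of ∂_2 are all 1, so H_1 ≅ 0.
  H_2: rank ker ∂_2 − rank ∂_3 = (8 − 7) − 0 = 1, and there is no ∂_3, so H_2 ≅ Z.

As a check, the Euler characteristic is 6 − 12 + 8 = 2, which agrees with 1 − 0 + 1 = 2.

Hence the Betti numbers are b_0 = 1, b_1 = 0, b_2 = 1.

b_0 = 1, b_1 = 0, b_2 = 1.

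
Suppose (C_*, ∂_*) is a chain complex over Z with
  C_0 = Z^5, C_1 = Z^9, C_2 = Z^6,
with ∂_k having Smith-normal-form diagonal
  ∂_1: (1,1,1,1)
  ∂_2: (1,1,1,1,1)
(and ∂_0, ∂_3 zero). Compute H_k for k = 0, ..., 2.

H_0 = Z,  H_1 = 0,  H_2 = Z.

H_0: b_0 = 5 − 0 − 4 = 1; torsion from ∂_1 factors > 1: none. So H_0 = Z.
H_1: b_1 = 9 − 4 − 5 = 0; torsion from ∂_2 factors > 1: none. So H_1 = 0.
H_2: b_2 = 6 − 5 − 0 = 1; torsion from ∂_3 factors > 1: none. So H_2 = Z.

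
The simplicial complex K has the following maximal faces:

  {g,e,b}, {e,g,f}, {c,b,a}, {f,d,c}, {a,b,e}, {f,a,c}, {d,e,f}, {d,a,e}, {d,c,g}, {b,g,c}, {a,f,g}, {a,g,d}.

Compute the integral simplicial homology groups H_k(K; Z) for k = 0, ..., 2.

We work with the vertex ordering a < b < c < d < e < f < g. The simplices of K, each written with vertices in increasing order, are:

  0-simplices (7): a, b, c, d, e, f, g
  1-simplices (18): ab, ac, ad, ae, af, ag, bc, be, bg, cd, cf, cg, de, df, dg, ef, eg, fg
  2-simplices (12): abc, abe, acf, ade, adg, afg, bcg, beg, cdf, cdg, def, efg

giving chain groups C_0 ≅ Z^7, C_1 ≅ Z^18, C_2 ≅ Z^12.

The boundary map ∂_1: C_1 → C_0 sends each edge [p,q] (with p < q) to q − p.
The resulting 7×18 matrix has rank 6, and its Smith normal form has invariant factors (1,1,1,1,1,1).

Boundary ∂_2: C_2 → C_1 maps a triangle to the signed sum of its edges. For instance
  ∂def = ef − df + de,
  ∂beg = eg − bg + be.
The 18×12 boundary matrix has rank 12 and Smith normal form diag(1,1,1,1,1,1,1,1,1,1,1,2).

Reading off H_k = ker ∂_k / im ∂_{k+1}:

  H_0: rank C_0 − rank ∂_1 = 7 − 6 = 1, and the invariant factors of ∂_1 are all 1, so H_0 = Z.
  H_1: rank ker ∂_1 − rank ∂_2 = (18 − 6) − 12 = 0, and ∂_2 has invariant factor 2 > 1, so H_1 = Z_2.
  H_2: rank ker ∂_2 − rank ∂_3 = (12 − 12) − 0 = 0, and there is no ∂_3, so H_2 = 0.

(K is a triangulation of the real projective plane RP^2.)

H_0 = Z,  H_1 = Z_2,  H_2 = 0.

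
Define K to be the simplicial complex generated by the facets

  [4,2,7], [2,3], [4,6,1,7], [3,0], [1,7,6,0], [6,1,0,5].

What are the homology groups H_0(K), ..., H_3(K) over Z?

H_0 = Z,  H_1 = Z,  H_2 = 0,  H_3 = 0.

K has 8 vertices, 16 edges, 11 triangles, 3 3-simplices.
rank ∂_0 = 0, rank ∂_1 = 7 ⇒ b_0 = 8 − 0 − 7 = 1; all invariant factors of ∂_1 are 1 so no torsion. So H_0 ≅ Z.
rank ∂_1 = 7, rank ∂_2 = 8 ⇒ b_1 = 16 − 7 − 8 = 1; all invariant factors of ∂_2 are 1 so no torsion. So H_1 ≅ Z.
rank ∂_2 = 8, rank ∂_3 = 3 ⇒ b_2 = 11 − 8 − 3 = 0; all invariant factors of ∂_3 are 1 so no torsion. So H_2 ≅ 0.
rank ∂_3 = 3, rank ∂_4 = 0 ⇒ b_3 = 3 − 3 − 0 = 0. So H_3 ≅ 0.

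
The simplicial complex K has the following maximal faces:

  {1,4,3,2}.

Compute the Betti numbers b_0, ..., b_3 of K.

b_0 = 1, b_1 = 0, b_2 = 0, b_3 = 0.

Take the total order 1 < 2 < 3 < 4 on the vertex set. Then K (dimension 3) consists of the simplices:

  0-simplices (4): [1], [2], [3], [4]
  1-simplices (6): [1,2], [1,3], [1,4], [2,3], [2,4], [3,4]
  2-simplices (4): [1,2,3], [1,2,4], [1,3,4], [2,3,4]
  3-simplices (1): [1,2,3,4]

so the chain groups are C_0 ≅ Z^4, C_1 ≅ Z^6, C_2 ≅ Z^4, C_3 ≅ Z^1.

Boundary ∂_1: C_1 → C_0 is given by ∂[p,q] = [q] − [p]. For instance
  ∂[1,3] = [3] − [1].
The resulting 4×6 matrix has rank 3, and its Smith normal form has invariant factors (1,1,1).

∂_2: C_2 → C_1 maps a triangle to the signed sum of its edges. For instance
  ∂[1,3,4] = [3,4] − [1,4] + [1,3],
  ∂[1,2,4] = [2,4] − [1,4] + [1,2].
The 6×4 boundary matrix has rank 3 and Smith normal form diag(1,1,1).

∂_3: C_3 → C_2 sends each 3-simplex σ to the alternating sum Σ_i (−1)^i (σ with its i-th vertex removed). For instance
  ∂[1,2,3,4] = [2,3,4] − [1,3,4] + [1,2,4] − [1,2,3].
This gives a 4×1 integer matrix of rank 1; reducing to Smith normal form yields diagonal entries (1).

Now H_k = ker ∂_k / im ∂_{k+1}, so:

  H_0: rank C_0 − rank ∂_1 = 4 − 3 = 1, and the invariant factors of ∂_1 are all 1, so H_0 ≅ Z.
  H_1: rank ker ∂_1 − rank ∂_2 = (6 − 3) − 3 = 0, and the invariant factors of ∂_2 are all 1, so H_1 ≅ 0.
  H_2: rank ker ∂_2 − rank ∂_3 = (4 − 3) − 1 = 0, and the invariant factors of ∂_3 are all 1, so H_2 ≅ 0.
  H_3: rank ker ∂_3 − rank ∂_4 = (1 − 1) − 0 = 0, and there is no ∂_4, so H_3 ≅ 0.

Hence the Betti numbers are b_0 = 1, b_1 = 0, b_2 = 0, b_3 = 0.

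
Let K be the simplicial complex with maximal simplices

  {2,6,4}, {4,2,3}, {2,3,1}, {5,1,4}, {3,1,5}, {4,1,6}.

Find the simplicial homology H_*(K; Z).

Take the total order 1 < 2 < 3 < 4 < 5 < 6 on the vertex set. Then K (dimension 2) consists of the simplices:

  0-simplices (6): [1], [2], [3], [4], [5], [6]
  1-simplices (12): [1,2], [1,3], [1,4], [1,5], [1,6], [2,3], [2,4], [2,6], [3,4], [3,5], [4,5], [4,6]
  2-simplices (6): [1,2,3], [1,3,5], [1,4,5], [1,4,6], [2,3,4], [2,4,6]

giving chain groups C_0 ≅ Z^6, C_1 ≅ Z^12, C_2 ≅ Z^6.

The boundary map ∂_1: C_1 → C_0 sends each edge [p,q] (with p < q) to q − p. For instance
  ∂[2,4] = [4] − [2].
The 6×12 boundary matrix has rank 5 and Smith normal form diag(1,1,1,1,1).

Boundary ∂_2: C_2 → C_1 maps a triangle to the signed sum of its edges. For instance
  ∂[1,4,5] = [4,5] − [1,5] + [1,4],
  ∂[1,2,3] = [2,3] − [1,3] + [1,2].
This gives a 12×6 integer matrix of rank 6; reducing to Smith normal form yields diagonal entries (1,1,1,1,1,1).

Reading off H_k = ker ∂_k / im ∂_{k+1}:

  H_0: rank C_0 − rank ∂_1 = 6 − 5 = 1, and the invariant factors of ∂_1 are all 1, so H_0 = Z.
  H_1: rank ker ∂_1 − rank ∂_2 = (12 − 5) − 6 = 1, and the invariant factors of ∂_2 are all 1, so H_1 = Z.
  H_2: rank ker ∂_2 − rank ∂_3 = (6 − 6) − 0 = 0, and there is no ∂_3, so H_2 = 0.

As a check, the Euler characteristic is 6 − 12 + 6 = 0, which agrees with 1 − 1 + 0 = 0.

H_0 = Z,  H_1 = Z,  H_2 = 0.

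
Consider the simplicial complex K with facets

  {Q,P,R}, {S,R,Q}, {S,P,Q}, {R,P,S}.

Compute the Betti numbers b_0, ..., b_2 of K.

b_0 = 1, b_1 = 0, b_2 = 1.

Fix the vertex order P < Q < R < S and write every simplex with vertices in increasing order. Then dim K = 2 and the simplices of K are:

  0-simplices (4): P, Q, R, S
  1-simplices (6): PQ, PR, PS, QR, QS, RS
  2-simplices (4): PQR, PQS, PRS, QRS

giving chain groups C_0 ≅ Z^4, C_1 ≅ Z^6, C_2 ≅ Z^4.

The boundary map ∂_1: C_1 → C_0 is given by ∂[p,q] = [q] − [p].
The 4×6 boundary matrix has rank 3 and Smith normal form diag(1,1,1).

The boundary map ∂_2: C_2 → C_1 sends each 2-simplex [p,q,r] to [q,r] − [p,r] + [p,q]. For instance
  ∂PQS = QS − PS + PQ,
  ∂PRS = RS − PS + PR.
The resulting 6×4 matrix has rank 3, and its Smith normal form has invariant factors (1,1,1).

Reading off H_k = ker ∂_k / im ∂_{k+1}:

  H_0: rank C_0 − rank ∂_1 = 4 − 3 = 1, and the invariant factors of ∂_1 are all 1, so H_0 = Z.
  H_1: rank ker ∂_1 − rank ∂_2 = (6 − 3) − 3 = 0, and the invariant factors of ∂_2 are all 1, so H_1 = 0.
  H_2: rank ker ∂_2 − rank ∂_3 = (4 − 3) − 0 = 1, and there is no ∂_3, so H_2 = Z.

As a check, the Euler characteristic is 4 − 6 + 4 = 2, which agrees with 1 − 0 + 1 = 2.
(K is a triangulation of the 2-sphere S^2.)

Hence the Betti numbers are b_0 = 1, b_1 = 0, b_2 = 1.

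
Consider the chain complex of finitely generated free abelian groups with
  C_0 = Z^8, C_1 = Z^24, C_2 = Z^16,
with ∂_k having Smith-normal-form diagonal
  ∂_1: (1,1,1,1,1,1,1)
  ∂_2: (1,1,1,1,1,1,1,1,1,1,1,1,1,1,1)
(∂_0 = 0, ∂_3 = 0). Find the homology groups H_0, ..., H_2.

H_0: b_0 = 8 − 0 − 7 = 1; torsion from ∂_1 factors > 1: none. So H_0 = Z.
H_1: b_1 = 24 − 7 − 15 = 2; torsion from ∂_2 factors > 1: none. So H_1 = Z^2.
H_2: b_2 = 16 − 15 − 0 = 1; torsion from ∂_3 factors > 1: none. So H_2 = Z.

H_0 = Z,  H_1 = Z^2,  H_2 = Z.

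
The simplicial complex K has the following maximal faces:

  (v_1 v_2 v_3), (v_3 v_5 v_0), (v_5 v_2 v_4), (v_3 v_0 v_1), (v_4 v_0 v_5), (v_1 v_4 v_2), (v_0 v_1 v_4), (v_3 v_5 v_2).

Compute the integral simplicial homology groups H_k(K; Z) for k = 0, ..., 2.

Take the total order v_0 < v_1 < v_2 < v_3 < v_4 < v_5 on the vertex set. Then K (dimension 2) consists of the simplices:

  0-simplices (6): [v_0], [v_1], [v_2], [v_3], [v_4], [v_5]
  1-simplices (12): [v_0,v_1], [v_0,v_3], [v_0,v_4], [v_0,v_5], [v_1,v_2], [v_1,v_3], [v_1,v_4], [v_2,v_3], [v_2,v_4], [v_2,v_5], [v_3,v_5], [v_4,v_5]
  2-simplices (8): [v_0,v_1,v_3], [v_0,v_1,v_4], [v_0,v_3,v_5], [v_0,v_4,v_5], [v_1,v_2,v_3], [v_1,v_2,v_4], [v_2,v_3,v_5], [v_2,v_4,v_5]

giving chain groups C_0 ≅ Z^6, C_1 ≅ Z^12, C_2 ≅ Z^8.

The boundary map ∂_1: C_1 → C_0 maps an edge to its endpoints' difference, ∂[p,q] = q − p.
The resulting 6×12 matrix has rank 5, and its Smith normal form has invariant factors (1,1,1,1,1).

The boundary map ∂_2: C_2 → C_1 acts by ∂[p,q,r] = [q,r] − [p,r] + [p,q]. For instance
  ∂[v_0,v_1,v_3] = [v_1,v_3] − [v_0,v_3] + [v_0,v_1],
  ∂[v_0,v_3,v_5] = [v_3,v_5] − [v_0,v_5] + [v_0,v_3].
The 12×8 boundary matrix has rank 7 and Smith normal form diag(1,1,1,1,1,1,1).

From H_k ≅ ker(∂_k) / im(∂_{k+1}) we obtain:

  H_0: rank C_0 − rank ∂_1 = 6 − 5 = 1, and the invariant factors of ∂_1 are all 1, so H_0 ≅ Z.
  H_1: rank ker ∂_1 − rank ∂_2 = (12 − 5) − 7 = 0, and the invariant factors of ∂_2 are all 1, so H_1 ≅ 0.
  H_2: rank ker ∂_2 − rank ∂_3 = (8 − 7) − 0 = 1, and there is no ∂_3, so H_2 ≅ Z.

(K is a triangulation of the 2-sphere S^2.)

H_0 ≅ Z,  H_1 = 0,  H_2 ≅ Z.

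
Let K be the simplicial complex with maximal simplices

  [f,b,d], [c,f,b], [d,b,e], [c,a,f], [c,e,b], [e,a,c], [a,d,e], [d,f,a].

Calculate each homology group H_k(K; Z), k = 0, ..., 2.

Take the total order a < b < c < d < e < f on the vertex set. Then K (dimension 2) consists of the simplices:

  0-simplices (6): a, b, c, d, e, f
  1-simplices (12): ac, ad, ae, af, bc, bd, be, bf, ce, cf, de, df
  2-simplices (8): ace, acf, ade, adf, bce, bcf, bde, bdf

Hence C_0 ≅ Z^6, C_1 ≅ Z^12, C_2 ≅ Z^8.

The boundary map ∂_1: C_1 → C_0 sends each edge [p,q] (with p < q) to q − p. For instance
  ∂bd = d − b.
This gives a 6×12 integer matrix of rank 5; reducing to Smith normal form yields diagonal entries (1,1,1,1,1).

∂_2: C_2 → C_1 acts by ∂[p,q,r] = [q,r] − [p,r] + [p,q]. For instance
  ∂ade = de − ae + ad,
  ∂adf = df − af + ad.
The 12×8 boundary matrix has rank 7 and Smith normal form diag(1,1,1,1,1,1,1).

From H_k ≅ ker(∂_k) / im(∂_{k+1}) we obtain:

  H_0: rank C_0 − rank ∂_1 = 6 − 5 = 1, and the invariant factors of ∂_1 are all 1, so H_0 = Z.
  H_1: rank ker ∂_1 − rank ∂_2 = (12 − 5) − 7 = 0, and the invariant factors of ∂_2 are all 1, so H_1 = 0.
  H_2: rank ker ∂_2 − rank ∂_3 = (8 − 7) − 0 = 1, and there is no ∂_3, so H_2 = Z.

H_0 ≅ Z,  H_1 = 0,  H_2 ≅ Z.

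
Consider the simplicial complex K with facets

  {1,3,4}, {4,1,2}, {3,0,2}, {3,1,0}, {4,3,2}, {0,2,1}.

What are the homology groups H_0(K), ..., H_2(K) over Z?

H_0 = Z,  H_1 = 0,  H_2 = Z.

Take the total order 0 < 1 < 2 < 3 < 4 on the vertex set. Then K (dimension 2) consists of the simplices:

  0-simplices (5): [0], [1], [2], [3], [4]
  1-simplices (9): [0,1], [0,2], [0,3], [1,2], [1,3], [1,4], [2,3], [2,4], [3,4]
  2-simplices (6): [0,1,2], [0,1,3], [0,2,3], [1,2,4], [1,3,4], [2,3,4]

so the chain groups are C_0 ≅ Z^5, C_1 ≅ Z^9, C_2 ≅ Z^6.

Boundary ∂_1: C_1 → C_0 maps an edge to its endpoints' difference, ∂[p,q] = q − p. For instance
  ∂[2,4] = [4] − [2].
This gives a 5×9 integer matrix of rank 4; reducing to Smith normal form yields diagonal entries (1,1,1,1).

The boundary map ∂_2: C_2 → C_1 maps a triangle to the signed sum of its edges. For instance
  ∂[0,1,2] = [1,2] − [0,2] + [0,1],
  ∂[0,1,3] = [1,3] − [0,3] + [0,1].
This gives a 9×6 integer matrix of rank 5; reducing to Smith normal form yields diagonal entries (1,1,1,1,1).

Computing H_k = (kernel of ∂_k) / (image of ∂_{k+1}):

  H_0: rank C_0 − rank ∂_1 = 5 − 4 = 1, and the invariant factors of ∂_1 are all 1, so H_0 ≅ Z.
  H_1: rank ker ∂_1 − rank ∂_2 = (9 − 4) − 5 = 0, and the invariant factors of ∂_2 are all 1, so H_1 ≅ 0.
  H_2: rank ker ∂_2 − rank ∂_3 = (6 − 5) − 0 = 1, and there is no ∂_3, so H_2 ≅ Z.

As a check, the Euler characteristic is 5 − 9 + 6 = 2, which agrees with 1 − 0 + 1 = 2.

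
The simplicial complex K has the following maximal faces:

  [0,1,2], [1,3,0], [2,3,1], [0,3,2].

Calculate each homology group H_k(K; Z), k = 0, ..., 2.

Take the total order 0 < 1 < 2 < 3 on the vertex set. Then K (dimension 2) consists of the simplices:

  0-simplices (4): [0], [1], [2], [3]
  1-simplices (6): [0,1], [0,2], [0,3], [1,2], [1,3], [2,3]
  2-simplices (4): [0,1,2], [0,1,3], [0,2,3], [1,2,3]

giving chain groups C_0 ≅ Z^4, C_1 ≅ Z^6, C_2 ≅ Z^4.

∂_1: C_1 → C_0 maps an edge to its endpoints' difference, ∂[p,q] = q − p. For instance
  ∂[0,3] = [3] − [0].
The resulting 4×6 matrix has rank 3, and its Smith normal form has invariant factors (1,1,1).

The boundary map ∂_2: C_2 → C_1 sends each 2-simplex [p,q,r] to [q,r] − [p,r] + [p,q]. For instance
  ∂[1,2,3] = [2,3] − [1,3] + [1,2],
  ∂[0,1,3] = [1,3] − [0,3] + [0,1].
The resulting 6×4 matrix has rank 3, and its Smith normal form has invariant factors (1,1,1).

Computing H_k = (kernel of ∂_k) / (image of ∂_{k+1}):

  H_0: rank C_0 − rank ∂_1 = 4 − 3 = 1, and the invariant factors of ∂_1 are all 1, so H_0 ≅ Z.
  H_1: rank ker ∂_1 − rank ∂_2 = (6 − 3) − 3 = 0, and the invariant factors of ∂_2 are all 1, so H_1 ≅ 0.
  H_2: rank ker ∂_2 − rank ∂_3 = (4 − 3) − 0 = 1, and there is no ∂_3, so H_2 ≅ Z.

As a check, the Euler characteristic is 4 − 6 + 4 = 2, which agrees with 1 − 0 + 1 = 2.

H_0 ≅ Z,  H_1 = 0,  H_2 ≅ Z.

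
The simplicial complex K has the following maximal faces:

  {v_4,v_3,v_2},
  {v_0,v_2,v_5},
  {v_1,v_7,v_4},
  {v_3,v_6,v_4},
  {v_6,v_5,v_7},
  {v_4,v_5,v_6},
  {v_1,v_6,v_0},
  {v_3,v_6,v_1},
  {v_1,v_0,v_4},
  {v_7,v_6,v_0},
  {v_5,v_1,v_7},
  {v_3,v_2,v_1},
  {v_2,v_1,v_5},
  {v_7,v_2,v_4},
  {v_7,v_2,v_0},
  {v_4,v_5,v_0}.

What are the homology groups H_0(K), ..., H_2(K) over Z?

Order the vertices as v_0 < v_1 < v_2 < v_3 < v_4 < v_5 < v_6 < v_7. Listing each simplex with vertices in this order, K has dimension 2 with simplices:

  0-simplices (8): [v_0], [v_1], [v_2], [v_3], [v_4], [v_5], [v_6], [v_7]
  1-simplices (24): (24 of them)
  2-simplices (16): (16 of them)

Hence C_0 ≅ Z^8, C_1 ≅ Z^24, C_2 ≅ Z^16.

The boundary map ∂_1: C_1 → C_0 is given by ∂[p,q] = [q] − [p]. For instance
  ∂[v_1,v_5] = [v_5] − [v_1].
The resulting 8×24 matrix has rank 7, and its Smith normal form has invariant factors (1,1,1,1,1,1,1).

∂_2: C_2 → C_1 sends each 2-simplex [p,q,r] to [q,r] − [p,r] + [p,q]. For instance
  ∂[v_1,v_2,v_5] = [v_2,v_5] − [v_1,v_5] + [v_1,v_2],
  ∂[v_1,v_3,v_6] = [v_3,v_6] − [v_1,v_6] + [v_1,v_3].
This gives a 24×16 integer matrix of rank 15; reducing to Smith normal form yields diagonal entries (1,1,1,1,1,1,1,1,1,1,1,1,1,1,1).

From H_k ≅ ker(∂_k) / im(∂_{k+1}) we obtain:

  H_0: rank C_0 − rank ∂_1 = 8 − 7 = 1, and the invariant factors of ∂_1 are all 1, so H_0 = Z.
  H_1: rank ker ∂_1 − rank ∂_2 = (24 − 7) − 15 = 2, and the invariant factors of ∂_2 are all 1, so H_1 = Z^2.
  H_2: rank ker ∂_2 − rank ∂_3 = (16 − 15) − 0 = 1, and there is no ∂_3, so H_2 = Z.

(K is a triangulation of the torus T^2.)

H_0 ≅ Z,  H_1 ≅ Z^2,  H_2 ≅ Z.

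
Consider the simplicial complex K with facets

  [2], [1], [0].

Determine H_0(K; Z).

H_0 = Z^3.

Fix the vertex order 0 < 1 < 2 and write every simplex with vertices in increasing order. Then dim K = 0 and the simplices of K are:

  0-simplices (3): [0], [1], [2]

so the chain groups are C_0 ≅ Z^3.

From H_k ≅ ker(∂_k) / im(∂_{k+1}) we obtain:

  H_0: rank C_0 − rank ∂_1 = 3 − 0 = 3, and there is no ∂_1, so H_0 = Z^3.

(K is a triangulation of a set of 3 points.)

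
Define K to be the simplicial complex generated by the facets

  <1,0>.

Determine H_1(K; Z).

Take the total order 0 < 1 on the vertex set. Then K (dimension 1) consists of the simplices:

  0-simplices (2): [0], [1]
  1-simplices (1): [0,1]

Hence C_0 ≅ Z^2, C_1 ≅ Z^1.

Boundary ∂_1: C_1 → C_0 is given by ∂[p,q] = [q] − [p].
As a 2×1 matrix over Z this has rank 1, with invariant factors (1).

Reading off H_k = ker ∂_k / im ∂_{k+1}:

  H_1: rank ker ∂_1 − rank ∂_2 = (1 − 1) − 0 = 0, and there is no ∂_2, so H_1 = 0.

H_1 = 0.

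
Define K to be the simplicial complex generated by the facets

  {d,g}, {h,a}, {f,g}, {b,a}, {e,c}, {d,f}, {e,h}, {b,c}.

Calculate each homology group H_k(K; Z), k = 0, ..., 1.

H_0 = Z^2,  H_1 = Z^2.

Fix the vertex order a < b < c < d < e < f < g < h and write every simplex with vertices in increasing order. Then dim K = 1 and the simplices of K are:

  0-simplices (8): a, b, c, d, e, f, g, h
  1-simplices (8): ab, ah, bc, ce, df, dg, eh, fg

so the chain groups are C_0 ≅ Z^8, C_1 ≅ Z^8.

The boundary map ∂_1: C_1 → C_0 sends each edge [p,q] (with p < q) to q − p. For instance
  ∂eh = h − e.
The 8×8 boundary matrix has rank 6 and Smith normal form diag(1,1,1,1,1,1).

Computing H_k = (kernel of ∂_k) / (image of ∂_{k+1}):

  H_0: rank C_0 − rank ∂_1 = 8 − 6 = 2, and the invariant factors of ∂_1 are all 1, so H_0 = Z^2.
  H_1: rank ker ∂_1 − rank ∂_2 = (8 − 6) − 0 = 2, and there is no ∂_2, so H_1 = Z^2.

As a check, the Euler characteristic is 8 − 8 = 0, which agrees with 2 − 2 = 0.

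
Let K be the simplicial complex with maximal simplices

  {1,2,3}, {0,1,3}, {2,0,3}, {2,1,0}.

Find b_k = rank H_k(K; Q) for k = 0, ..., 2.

b_0 = 1, b_1 = 0, b_2 = 1.

Take the total order 0 < 1 < 2 < 3 on the vertex set. Then K (dimension 2) consists of the simplices:

  0-simplices (4): [0], [1], [2], [3]
  1-simplices (6): [0,1], [0,2], [0,3], [1,2], [1,3], [2,3]
  2-simplices (4): [0,1,2], [0,1,3], [0,2,3], [1,2,3]

Hence C_0 ≅ Z^4, C_1 ≅ Z^6, C_2 ≅ Z^4.

Boundary ∂_1: C_1 → C_0 is given by ∂[p,q] = [q] − [p]. For instance
  ∂[2,3] = [3] − [2].
As a 4×6 matrix over Z this has rank 3, with invariant factors (1,1,1).

The boundary map ∂_2: C_2 → C_1 acts by ∂[p,q,r] = [q,r] − [p,r] + [p,q]. For instance
  ∂[1,2,3] = [2,3] − [1,3] + [1,2],
  ∂[0,2,3] = [2,3] − [0,3] + [0,2].
As a 6×4 matrix over Z this has rank 3, with invariant factors (1,1,1).

Reading off H_k = ker ∂_k / im ∂_{k+1}:

  H_0: rank C_0 − rank ∂_1 = 4 − 3 = 1, and the invariant factors of ∂_1 are all 1, so H_0 = Z.
  H_1: rank ker ∂_1 − rank ∂_2 = (6 − 3) − 3 = 0, and the invariant factors of ∂_2 are all 1, so H_1 = 0.
  H_2: rank ker ∂_2 − rank ∂_3 = (4 − 3) − 0 = 1, and there is no ∂_3, so H_2 = Z.

Hence the Betti numbers are b_0 = 1, b_1 = 0, b_2 = 1.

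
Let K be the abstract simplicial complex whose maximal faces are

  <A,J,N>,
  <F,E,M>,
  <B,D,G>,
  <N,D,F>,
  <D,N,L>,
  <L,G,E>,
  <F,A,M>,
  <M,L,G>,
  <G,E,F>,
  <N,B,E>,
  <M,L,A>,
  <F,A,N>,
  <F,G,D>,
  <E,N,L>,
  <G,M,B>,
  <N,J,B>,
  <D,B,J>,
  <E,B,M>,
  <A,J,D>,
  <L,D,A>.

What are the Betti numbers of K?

b_0 = 1, b_1 = 1, b_2 = 0.

Fix the vertex order A < B < D < E < F < G < J < L < M < N and write every simplex with vertices in increasing order. Then dim K = 2 and the simplices of K are:

  0-simplices (10): A, B, D, E, F, G, J, L, M, N
  1-simplices (30): AD, AF, AJ, AL, AM, AN, BD, BE, BG, BJ, BM, BN, DF, DG, DJ, DL, DN, EF, EG, EL, EM, EN, FG, FM, FN, GL, GM, JN, LM, LN
  2-simplices (20): ADJ, ADL, AFM, AFN, AJN, ALM, BDG, BDJ, BEM, BEN, BGM, BJN, DFG, DFN, DLN, EFG, EFM, EGL, ELN, GLM

Hence C_0 ≅ Z^10, C_1 ≅ Z^30, C_2 ≅ Z^20.

∂_1: C_1 → C_0 is given by ∂[p,q] = [q] − [p].
As a 10×30 matrix over Z this has rank 9, with invariant factors (1,1,1,1,1,1,1,1,1).

The boundary map ∂_2: C_2 → C_1 acts by ∂[p,q,r] = [q,r] − [p,r] + [p,q]. For instance
  ∂BDG = DG − BG + BD,
  ∂ADL = DL − AL + AD.
This gives a 30×20 integer matrix of rank 20; reducing to Smith normal form yields diagonal entries (1,1,1,1,1,1,1,1,1,1,1,1,1,1,1,1,1,1,1,2).

Computing H_k = (kernel of ∂_k) / (image of ∂_{k+1}):

  H_0: rank C_0 − rank ∂_1 = 10 − 9 = 1, and the invariant factors of ∂_1 are all 1, so H_0 ≅ Z.
  H_1: rank ker ∂_1 − rank ∂_2 = (30 − 9) − 20 = 1, and ∂_2 has invariant factor 2 > 1, so H_1 ≅ Z × Z/2.
  H_2: rank ker ∂_2 − rank ∂_3 = (20 − 20) − 0 = 0, and there is no ∂_3, so H_2 ≅ 0.

Hence the Betti numbers are b_0 = 1, b_1 = 1, b_2 = 0.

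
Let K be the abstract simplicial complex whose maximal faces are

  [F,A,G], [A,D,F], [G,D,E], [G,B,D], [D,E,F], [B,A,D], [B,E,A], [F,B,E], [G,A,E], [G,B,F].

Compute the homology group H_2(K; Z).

We work with the vertex ordering A < B < D < E < F < G. The simplices of K, each written with vertices in increasing order, are:

  0-simplices (6): A, B, D, E, F, G
  1-simplices (15): AB, AD, AE, AF, AG, BD, BE, BF, BG, DE, DF, DG, EF, EG, FG
  2-simplices (10): ABD, ABE, ADF, AEG, AFG, BDG, BEF, BFG, DEF, DEG

giving chain groups C_0 ≅ Z^6, C_1 ≅ Z^15, C_2 ≅ Z^10.

The boundary map ∂_1: C_1 → C_0 maps an edge to its endpoints' difference, ∂[p,q] = q − p. For instance
  ∂AD = D − A.
This gives a 6×15 integer matrix of rank 5; reducing to Smith normal form yields diagonal entries (1,1,1,1,1).

∂_2: C_2 → C_1 maps a triangle to the signed sum of its edges. For instance
  ∂BDG = DG − BG + BD,
  ∂DEF = EF − DF + DE.
As a 15×10 matrix over Z this has rank 10, with invariant factors (1,1,1,1,1,1,1,1,1,2).

Now H_k = ker ∂_k / im ∂_{k+1}, so:

  H_2: rank ker ∂_2 − rank ∂_3 = (10 − 10) − 0 = 0, and there is no ∂_3, so H_2 = 0.

(K is a triangulation of the real projective plane RP^2.)

H_2 = 0.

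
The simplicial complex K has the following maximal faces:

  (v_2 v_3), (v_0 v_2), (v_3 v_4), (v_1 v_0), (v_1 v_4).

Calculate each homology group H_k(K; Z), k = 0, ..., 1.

H_0 ≅ Z,  H_1 ≅ Z.

K has 5 vertices, 5 edges.
rank ∂_0 = 0, rank ∂_1 = 4 ⇒ b_0 = 5 − 0 − 4 = 1; all invariant factors of ∂_1 are 1 so no torsion. So H_0 = Z.
rank ∂_1 = 4, rank ∂_2 = 0 ⇒ b_1 = 5 − 4 − 0 = 1. So H_1 = Z.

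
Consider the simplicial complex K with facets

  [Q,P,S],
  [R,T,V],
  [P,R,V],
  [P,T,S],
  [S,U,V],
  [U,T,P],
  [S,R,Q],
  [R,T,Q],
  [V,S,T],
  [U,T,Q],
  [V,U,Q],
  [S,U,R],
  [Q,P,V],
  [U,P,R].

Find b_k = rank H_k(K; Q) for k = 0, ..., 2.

b_0 = 1, b_1 = 2, b_2 = 1.

Order the vertices as P < Q < R < S < T < U < V. Listing each simplex with vertices in this order, K has dimension 2 with simplices:

  0-simplices (7): P, Q, R, S, T, U, V
  1-simplices (21): PQ, PR, PS, PT, PU, PV, QR, QS, QT, QU, QV, RS, RT, RU, RV, ST, SU, SV, TU, TV, UV
  2-simplices (14): PQS, PQV, PRU, PRV, PST, PTU, QRS, QRT, QTU, QUV, RSU, RTV, STV, SUV

Hence C_0 ≅ Z^7, C_1 ≅ Z^21, C_2 ≅ Z^14.

Boundary ∂_1: C_1 → C_0 sends each edge [p,q] (with p < q) to q − p. For instance
  ∂QU = U − Q.
The resulting 7×21 matrix has rank 6, and its Smith normal form has invariant factors (1,1,1,1,1,1).

The boundary map ∂_2: C_2 → C_1 acts by ∂[p,q,r] = [q,r] − [p,r] + [p,q]. For instance
  ∂RTV = TV − RV + RT,
  ∂PST = ST − PT + PS.
The 21×14 boundary matrix has rank 13 and Smith normal form diag(1,1,1,1,1,1,1,1,1,1,1,1,1).

Computing H_k = (kernel of ∂_k) / (image of ∂_{k+1}):

  H_0: rank C_0 − rank ∂_1 = 7 − 6 = 1, and the invariant factors of ∂_1 are all 1, so H_0 ≅ Z.
  H_1: rank ker ∂_1 − rank ∂_2 = (21 − 6) − 13 = 2, and the invariant factors of ∂_2 are all 1, so H_1 ≅ Z^2.
  H_2: rank ker ∂_2 − rank ∂_3 = (14 − 13) − 0 = 1, and there is no ∂_3, so H_2 ≅ Z.

As a check, the Euler characteristic is 7 − 21 + 14 = 0, which agrees with 1 − 2 + 1 = 0.

Hence the Betti numbers are b_0 = 1, b_1 = 2, b_2 = 1.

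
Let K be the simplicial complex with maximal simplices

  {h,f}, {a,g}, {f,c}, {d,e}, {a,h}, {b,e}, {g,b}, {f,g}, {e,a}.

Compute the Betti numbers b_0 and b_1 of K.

Order the vertices as a < b < c < d < e < f < g < h. Listing each simplex with vertices in this order, K has dimension 1 with simplices:

  0-simplices (8): a, b, c, d, e, f, g, h
  1-simplices (9): ae, ag, ah, be, bg, cf, de, fg, fh

giving chain groups C_0 ≅ Z^8, C_1 ≅ Z^9.

Boundary ∂_1: C_1 → C_0 maps an edge to its endpoints' difference, ∂[p,q] = q − p. For instance
  ∂fh = h − f.
This gives a 8×9 integer matrix of rank 7; reducing to Smith normal form yields diagonal entries (1,1,1,1,1,1,1).

Now H_k = ker ∂_k / im ∂_{k+1}, so:

  H_0: rank C_0 − rank ∂_1 = 8 − 7 = 1, and the invariant factors of ∂_1 are all 1, so H_0 = Z.
  H_1: rank ker ∂_1 − rank ∂_2 = (9 − 7) − 0 = 2, and there is no ∂_2, so H_1 = Z^2.

Hence the Betti numbers are b_0 = 1, b_1 = 2.

b_0 = 1, b_1 = 2.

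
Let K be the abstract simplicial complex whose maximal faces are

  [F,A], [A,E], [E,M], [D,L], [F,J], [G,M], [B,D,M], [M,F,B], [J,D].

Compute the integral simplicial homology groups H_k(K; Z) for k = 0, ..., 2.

H_0 = Z,  H_1 = Z^2,  H_2 = 0.

K has 9 vertices, 12 edges, 2 triangles.
rank ∂_0 = 0, rank ∂_1 = 8 ⇒ b_0 = 9 − 0 − 8 = 1; all invariant factors of ∂_1 are 1 so no torsion. So H_0 = Z.
rank ∂_1 = 8, rank ∂_2 = 2 ⇒ b_1 = 12 − 8 − 2 = 2; all invariant factors of ∂_2 are 1 so no torsion. So H_1 = Z^2.
rank ∂_2 = 2, rank ∂_3 = 0 ⇒ b_2 = 2 − 2 − 0 = 0. So H_2 = 0.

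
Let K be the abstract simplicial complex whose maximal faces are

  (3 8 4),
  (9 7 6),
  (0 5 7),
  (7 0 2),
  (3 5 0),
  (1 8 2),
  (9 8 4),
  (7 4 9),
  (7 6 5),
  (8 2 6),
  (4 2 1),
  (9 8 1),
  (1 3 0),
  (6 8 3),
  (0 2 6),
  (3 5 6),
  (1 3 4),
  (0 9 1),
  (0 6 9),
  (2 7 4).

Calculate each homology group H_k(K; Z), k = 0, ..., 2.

Take the total order 0 < 1 < 2 < 3 < 4 < 5 < 6 < 7 < 8 < 9 on the vertex set. Then K (dimension 2) consists of the simplices:

  0-simplices (10): [0], [1], [2], [3], [4], [5], [6], [7], [8], [9]
  1-simplices (30): (30 of them)
  2-simplices (20): (20 of them)

Hence C_0 ≅ Z^10, C_1 ≅ Z^30, C_2 ≅ Z^20.

∂_1: C_1 → C_0 is given by ∂[p,q] = [q] − [p]. For instance
  ∂[7,9] = [9] − [7].
As a 10×30 matrix over Z this has rank 9, with invariant factors (1,1,1,1,1,1,1,1,1).

Boundary ∂_2: C_2 → C_1 acts by ∂[p,q,r] = [q,r] − [p,r] + [p,q]. For instance
  ∂[0,2,7] = [2,7] − [0,7] + [0,2],
  ∂[0,1,9] = [1,9] − [0,9] + [0,1].
This gives a 30×20 integer matrix of rank 20; reducing to Smith normal form yields diagonal entries (1,1,1,1,1,1,1,1,1,1,1,1,1,1,1,1,1,1,1,2).

Reading off H_k = ker ∂_k / im ∂_{k+1}:

  H_0: rank C_0 − rank ∂_1 = 10 − 9 = 1, and the invariant factors of ∂_1 are all 1, so H_0 ≅ Z.
  H_1: rank ker ∂_1 − rank ∂_2 = (30 − 9) − 20 = 1, and ∂_2 has invariant factor 2 > 1, so H_1 ≅ Z ⊕ Z/2.
  H_2: rank ker ∂_2 − rank ∂_3 = (20 − 20) − 0 = 0, and there is no ∂_3, so H_2 ≅ 0.

H_0 ≅ Z,  H_1 ≅ Z ⊕ Z/2,  H_2 = 0.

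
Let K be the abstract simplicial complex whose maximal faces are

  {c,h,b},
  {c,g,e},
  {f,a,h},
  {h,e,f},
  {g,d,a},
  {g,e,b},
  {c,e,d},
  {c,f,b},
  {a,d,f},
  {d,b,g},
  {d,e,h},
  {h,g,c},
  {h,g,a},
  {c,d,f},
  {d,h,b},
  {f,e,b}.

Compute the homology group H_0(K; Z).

H_0 ≅ Z.

We work with the vertex ordering a < b < c < d < e < f < g < h. The simplices of K, each written with vertices in increasing order, are:

  0-simplices (8): a, b, c, d, e, f, g, h
  1-simplices (24): ad, af, ag, ah, bc, bd, be, bf, bg, bh, cd, ce, cf, cg, ch, de, df, dg, dh, ef, eg, eh, fh, gh
  2-simplices (16): adf, adg, afh, agh, bcf, bch, bdg, bdh, bef, beg, cde, cdf, ceg, cgh, deh, efh

giving chain groups C_0 ≅ Z^8, C_1 ≅ Z^24, C_2 ≅ Z^16.

Boundary ∂_1: C_1 → C_0 is given by ∂[p,q] = [q] − [p]. For instance
  ∂be = e − b.
The 8×24 boundary matrix has rank 7 and Smith normal form diag(1,1,1,1,1,1,1).

Boundary ∂_2: C_2 → C_1 sends each 2-simplex [p,q,r] to [q,r] − [p,r] + [p,q]. For instance
  ∂deh = eh − dh + de,
  ∂cde = de − ce + cd.
The resulting 24×16 matrix has rank 15, and its Smith normal form has invariant factors (1,1,1,1,1,1,1,1,1,1,1,1,1,1,1).

Reading off H_k = ker ∂_k / im ∂_{k+1}:

  H_0: rank C_0 − rank ∂_1 = 8 − 7 = 1, and the invariant factors of ∂_1 are all 1, so H_0 = Z.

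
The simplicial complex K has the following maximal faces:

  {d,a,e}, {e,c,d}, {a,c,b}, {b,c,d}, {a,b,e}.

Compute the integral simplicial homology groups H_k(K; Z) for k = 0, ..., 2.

Order the vertices as a < b < c < d < e. Listing each simplex with vertices in this order, K has dimension 2 with simplices:

  0-simplices (5): a, b, c, d, e
  1-simplices (10): ab, ac, ad, ae, bc, bd, be, cd, ce, de
  2-simplices (5): abc, abe, ade, bcd, cde

so the chain groups are C_0 ≅ Z^5, C_1 ≅ Z^10, C_2 ≅ Z^5.

Boundary ∂_1: C_1 → C_0 is given by ∂[p,q] = [q] − [p].
This gives a 5×10 integer matrix of rank 4; reducing to Smith normal form yields diagonal entries (1,1,1,1).

The boundary map ∂_2: C_2 → C_1 acts by ∂[p,q,r] = [q,r] − [p,r] + [p,q]. For instance
  ∂abc = bc − ac + ab,
  ∂cde = de − ce + cd.
As a 10×5 matrix over Z this has rank 5, with invariant factors (1,1,1,1,1).

Reading off H_k = ker ∂_k / im ∂_{k+1}:

  H_0: rank C_0 − rank ∂_1 = 5 − 4 = 1, and the invariant factors of ∂_1 are all 1, so H_0 ≅ Z.
  H_1: rank ker ∂_1 − rank ∂_2 = (10 − 4) − 5 = 1, and the invariant factors of ∂_2 are all 1, so H_1 ≅ Z.
  H_2: rank ker ∂_2 − rank ∂_3 = (5 − 5) − 0 = 0, and there is no ∂_3, so H_2 ≅ 0.

As a check, the Euler characteristic is 5 − 10 + 5 = 0, which agrees with 1 − 1 + 0 = 0.

H_0 ≅ Z,  H_1 ≅ Z,  H_2 = 0.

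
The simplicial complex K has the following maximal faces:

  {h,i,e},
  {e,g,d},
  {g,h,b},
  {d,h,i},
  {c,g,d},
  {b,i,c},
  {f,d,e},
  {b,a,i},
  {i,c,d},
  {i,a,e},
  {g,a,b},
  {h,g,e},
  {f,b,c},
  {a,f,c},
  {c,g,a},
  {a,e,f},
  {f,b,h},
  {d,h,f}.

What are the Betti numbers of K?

Take the total order a < b < c < d < e < f < g < h < i on the vertex set. Then K (dimension 2) consists of the simplices:

  0-simplices (9): a, b, c, d, e, f, g, h, i
  1-simplices (27): ab, ac, ae, af, ag, ai, bc, bf, bg, bh, bi, cd, cf, cg, ci, de, df, dg, dh, di, ef, eg, eh, ei, fh, gh, hi
  2-simplices (18): abg, abi, acf, acg, aef, aei, bcf, bci, bfh, bgh, cdg, cdi, def, deg, dfh, dhi, egh, ehi

so the chain groups are C_0 ≅ Z^9, C_1 ≅ Z^27, C_2 ≅ Z^18.

∂_1: C_1 → C_0 sends each edge [p,q] (with p < q) to q − p.
This gives a 9×27 integer matrix of rank 8; reducing to Smith normal form yields diagonal entries (1,1,1,1,1,1,1,1).

The boundary map ∂_2: C_2 → C_1 sends each 2-simplex [p,q,r] to [q,r] − [p,r] + [p,q]. For instance
  ∂dhi = hi − di + dh,
  ∂abi = bi − ai + ab.
The 27×18 boundary matrix has rank 18 and Smith normal form diag(1,1,1,1,1,1,1,1,1,1,1,1,1,1,1,1,1,2).

Now H_k = ker ∂_k / im ∂_{k+1}, so:

  H_0: rank C_0 − rank ∂_1 = 9 − 8 = 1, and the invariant factors of ∂_1 are all 1, so H_0 = Z.
  H_1: rank ker ∂_1 − rank ∂_2 = (27 − 8) − 18 = 1, and ∂_2 has invariant factor 2 > 1, so H_1 = Z ⊕ Z/2Z.
  H_2: rank ker ∂_2 − rank ∂_3 = (18 − 18) − 0 = 0, and there is no ∂_3, so H_2 = 0.

As a check, the Euler characteristic is 9 − 27 + 18 = 0, which agrees with 1 − 1 + 0 = 0.

Hence the Betti numbers are b_0 = 1, b_1 = 1, b_2 = 0.

b_0 = 1, b_1 = 1, b_2 = 0.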